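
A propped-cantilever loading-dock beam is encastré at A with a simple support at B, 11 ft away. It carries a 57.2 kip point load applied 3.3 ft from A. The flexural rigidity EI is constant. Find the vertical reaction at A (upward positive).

Release the roller at B. Primary structure: cantilever fixed at A.
Free-end deflection of the primary structure under the applied loading (downward +):
  point load 57.2 at a = 3.3: Pa²(3L − a)/(6EI) = 3083/EI
Tip deflection under a unit load at B: L³/(3EI) = 443.7/EI.
The prop prevents deflection at B: R_B = δ_0/δ_{BB} = 3083/443.7 = 6.95 kip.
Vertical equilibrium: R_A = ΣP − R_B = 57.2 − 6.95 = 50.25 kip.

R_A = 50.25 kip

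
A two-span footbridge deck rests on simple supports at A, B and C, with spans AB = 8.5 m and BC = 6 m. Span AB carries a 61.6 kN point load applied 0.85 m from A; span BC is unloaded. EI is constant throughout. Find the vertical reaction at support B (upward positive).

R_B = 10.48 kN

Release continuity at B by inserting a hinge; the redundant is the internal moment M_B. The primary structure is two simply-supported spans AB and BC.
End slopes at the hinge B, treating each span as simply supported:
  span AB: point load 61.6 at a = 0.85: Pab(L + a)/(6LEI) = 73.43/EI
  relative rotation θ_0 = (73.43 + 0)/EI = 73.43/EI
A unit hogging moment at B produces rotation L₁/(3EI) + L₂/(3EI) = 4.833/EI.
Slope continuity at B: θ_0 = M_B·4.833/EI, so M_B = 73.43/4.833 = 15.19 kN·m (hogging).
Span AB, ΣM about A with M_B applied at B: R_B^{AB}·8.5 = 52.36 + 15.19, so R_B^{AB} = 7.947 kN and R_A = 61.6 − 7.947 = 53.65 kN.
Span BC, ΣM about C: R_B^{BC}·6 = 0 + 15.19, so R_B^{BC} = 2.532 kN and R_C = 0 − 2.532 = -2.532 kN.
R_B = 7.947 + 2.532 = 10.48 kN.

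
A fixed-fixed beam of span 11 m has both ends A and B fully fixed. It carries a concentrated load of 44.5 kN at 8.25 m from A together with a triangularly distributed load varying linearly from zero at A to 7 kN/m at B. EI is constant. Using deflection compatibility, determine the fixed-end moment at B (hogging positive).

M_B = 111.2 kN·m

Release both end moments; the primary structure is a simply-supported span AB with redundants M_A and M_B.
On the primary (simply-supported) span, the end slopes from the loading are:
  at A: point load 44.5 at a = 8.25: Pab(L + b)/(6LEI) = 210.3/EI
  at B: point load 44.5 at a = 8.25: Pab(L + a)/(6LEI) = 294.5/EI
  at A: triangular load, peak 7: 7w₀L³/(360EI) = 181.2/EI
  at B: triangular load, peak 7: w₀L³/(45EI) = 207/EI
  θ_A0 = 391.5/EI,  θ_B0 = 501.5/EI
Flexibility coefficients: a unit moment at one end gives L/(3EI) there and L/(6EI) at the far end, so f₁₁ = f₂₂ = 3.667/EI and f₁₂ = f₂₁ = 1.833/EI.
Compatibility — zero rotation at each built-in end:
  3.667 M_A + 1.833 M_B = 391.5
  1.833 M_A + 3.667 M_B = 501.5
Solving the pair gives M_A = 51.18 kN·m and M_B = 111.2 kN·m (hogging).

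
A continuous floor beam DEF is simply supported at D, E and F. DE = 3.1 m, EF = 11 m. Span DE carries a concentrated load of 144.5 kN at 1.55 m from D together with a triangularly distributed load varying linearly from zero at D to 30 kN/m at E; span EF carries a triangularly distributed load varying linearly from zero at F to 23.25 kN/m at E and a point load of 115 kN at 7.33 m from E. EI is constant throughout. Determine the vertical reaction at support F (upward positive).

Release continuity at E by inserting a hinge; the redundant is the internal moment M_E. The primary structure is two simply-supported spans DE and EF.
End slopes at the hinge E, treating each span as simply supported:
  span DE: point load 144.5 at a = 1.55: Pab(L + a)/(6LEI) = 86.79/EI
  span DE: triangular load, peak 30: w₀L³/(45EI) = 19.86/EI
  span EF: triangular load, peak 23.25: w₀L³/(45EI) = 687.7/EI
  span EF: point load 115 at a = 7.33: Pab(L + b)/(6LEI) = 687.6/EI
  relative rotation θ_0 = (106.7 + 1375)/EI = 1482/EI
A unit hogging moment at E produces rotation L₁/(3EI) + L₂/(3EI) = 4.7/EI.
Slope continuity at E: θ_0 = M_E·4.7/EI, so M_E = 1482/4.7 = 315.3 kN·m (hogging).
Span EF, ΣM about F: R_E^{EF}·11 = 1360 + 315.3, so R_E^{EF} = 152.3 kN and R_F = 242.9 − 152.3 = 90.59 kN.

R_F = 90.59 kN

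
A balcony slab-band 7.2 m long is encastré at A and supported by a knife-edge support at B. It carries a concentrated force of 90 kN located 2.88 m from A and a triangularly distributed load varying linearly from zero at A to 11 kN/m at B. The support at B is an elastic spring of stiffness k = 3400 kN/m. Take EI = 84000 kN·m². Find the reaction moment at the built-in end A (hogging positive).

M_A = 206 kN·m

Remove the prop at B; the released (primary) structure is a cantilever built in at A.
Primary-structure tip deflection at B by superposition:
  point load 90 at a = 2.88: Pa²(3L − a)/(6EI) = 2329/EI
  triangular load, peak 11 at the free end: 11w₀L⁴/(120EI) = 2710/EI
  δ_0 = 5039/EI
Flexibility coefficient — unit upward force at B: δ_{BB} = L³/(3EI) = 124.4/EI.
With EI = 84000 kN·m²: δ_0 = 0.059986 m and δ_{BB} = 0.001481 m/kN.
Compatibility — the spring shortens by R_B/k under the reaction it provides: δ_0 − R_B·δ_{BB} = R_B/k. With 1/k = 0.000294 m/kN, R_B = δ_0 / (δ_{BB} + 1/k) = 0.059986 / (0.001481 + 0.000294) = 33.79 kN.
Moment equilibrium about A: M_A = Σ(load moments about A) − R_B·L = 449.3 − 33.79×7.2 = 206 kN·m.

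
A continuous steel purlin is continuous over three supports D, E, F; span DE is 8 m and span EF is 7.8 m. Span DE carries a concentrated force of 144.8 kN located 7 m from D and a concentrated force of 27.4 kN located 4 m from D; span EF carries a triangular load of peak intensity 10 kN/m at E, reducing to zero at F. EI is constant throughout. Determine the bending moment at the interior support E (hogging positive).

M_E = 101 kN·m

Release continuity at E by inserting a hinge; the redundant is the internal moment M_E. The primary structure is two simply-supported spans DE and EF.
Rotations at E on the released spans (each span's end-slope, ×1/EI):
  span DE: point load 144.8 at a = 7: Pab(L + a)/(6LEI) = 316.8/EI
  span DE: point load 27.4 at a = 4: Pab(L + a)/(6LEI) = 109.6/EI
  span EF: triangular load, peak 10: w₀L³/(45EI) = 105.5/EI
  relative rotation θ_0 = (426.4 + 105.5)/EI = 531.8/EI
A unit hogging moment at E produces rotation L₁/(3EI) + L₂/(3EI) = 5.267/EI.
Slope continuity at E: θ_0 = M_E·5.267/EI, so M_E = 531.8/5.267 = 101 kN·m (hogging).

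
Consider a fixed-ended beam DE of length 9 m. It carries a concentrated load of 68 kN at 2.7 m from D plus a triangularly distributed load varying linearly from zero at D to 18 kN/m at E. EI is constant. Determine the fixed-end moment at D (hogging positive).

Release both end moments; the primary structure is a simply-supported span DE with redundants M_D and M_E.
On the primary (simply-supported) span, the end slopes from the loading are:
  at D: point load 68 at a = 2.7: Pab(L + b)/(6LEI) = 327.7/EI
  at E: point load 68 at a = 2.7: Pab(L + a)/(6LEI) = 250.6/EI
  at D: triangular load, peak 18: 7w₀L³/(360EI) = 255.2/EI
  at E: triangular load, peak 18: w₀L³/(45EI) = 291.6/EI
  θ_D0 = 582.9/EI,  θ_E0 = 542.2/EI
Flexibility coefficients: a unit moment at one end gives L/(3EI) there and L/(6EI) at the far end, so f₁₁ = f₂₂ = 3/EI and f₁₂ = f₂₁ = 1.5/EI.
Compatibility — zero rotation at each built-in end:
  3 M_D + 1.5 M_E = 582.9
  1.5 M_D + 3 M_E = 542.2
Solving the pair gives M_D = 138.6 kN·m and M_E = 111.5 kN·m (hogging).

M_D = 138.6 kN·m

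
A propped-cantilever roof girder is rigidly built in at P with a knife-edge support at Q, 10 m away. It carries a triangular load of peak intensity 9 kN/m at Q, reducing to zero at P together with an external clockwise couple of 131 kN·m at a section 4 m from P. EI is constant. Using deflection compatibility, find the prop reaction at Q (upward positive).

Take the reaction at Q as the redundant and release it; the primary structure is a cantilever fixed at P.
Primary-structure tip deflection at Q by superposition:
  triangular load, peak 9 at the free end: 11w₀L⁴/(120EI) = 8250/EI
  clockwise couple 131 at a = 4: M₀a(2L − a)/(2EI) = 4192/EI
  δ_0 = 12442/EI
Tip deflection under a unit load at Q: L³/(3EI) = 333.3/EI.
Compatibility at Q: δ_0 − R_Q·δ_{QQ} = 0, so R_Q = 12442/333.3 = 37.33 kN.

R_Q = 37.33 kN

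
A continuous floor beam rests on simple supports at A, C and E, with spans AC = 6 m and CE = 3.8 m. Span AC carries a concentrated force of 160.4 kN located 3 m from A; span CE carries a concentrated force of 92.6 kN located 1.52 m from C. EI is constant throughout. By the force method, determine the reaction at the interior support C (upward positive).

R_C = 194.5 kN

Release continuity at C by inserting a hinge; the redundant is the internal moment M_C. The primary structure is two simply-supported spans AC and CE.
Discontinuity in slope at C on the released structure — sum the simple-span end rotations:
  span AC: point load 160.4 at a = 3: Pab(L + a)/(6LEI) = 360.9/EI
  span CE: point load 92.6 at a = 1.52: Pab(L + b)/(6LEI) = 85.58/EI
  relative rotation θ_0 = (360.9 + 85.58)/EI = 446.5/EI
A unit hogging moment at C produces rotation L₁/(3EI) + L₂/(3EI) = 3.267/EI.
Compatibility: M_C·(L₁+L₂)/(3EI) = θ_0, giving M_C = 136.7 kN·m (hogging).
Span AC, ΣM about A with M_C applied at C: R_C^{AC}·6 = 481.2 + 136.7, so R_C^{AC} = 103 kN and R_A = 160.4 − 103 = 57.42 kN.
Span CE, ΣM about E: R_C^{CE}·3.8 = 211.1 + 136.7, so R_C^{CE} = 91.53 kN and R_E = 92.6 − 91.53 = 1.072 kN.
R_C = 103 + 91.53 = 194.5 kN.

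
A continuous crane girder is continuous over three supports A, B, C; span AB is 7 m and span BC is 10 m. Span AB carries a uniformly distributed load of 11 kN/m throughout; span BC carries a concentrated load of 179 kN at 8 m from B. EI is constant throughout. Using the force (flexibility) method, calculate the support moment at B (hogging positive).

Insert a hinge at B; M_B is the redundant, and each span becomes simply supported.
End slopes at the hinge B, treating each span as simply supported:
  span AB: UDL 11: wL³/(24EI) = 157.2/EI
  span BC: point load 179 at a = 8: Pab(L + b)/(6LEI) = 572.8/EI
  relative rotation θ_0 = (157.2 + 572.8)/EI = 730/EI
A unit hogging moment at B produces rotation L₁/(3EI) + L₂/(3EI) = 5.667/EI.
Compatibility: M_B·(L₁+L₂)/(3EI) = θ_0, giving M_B = 128.8 kN·m (hogging).

M_B = 128.8 kN·m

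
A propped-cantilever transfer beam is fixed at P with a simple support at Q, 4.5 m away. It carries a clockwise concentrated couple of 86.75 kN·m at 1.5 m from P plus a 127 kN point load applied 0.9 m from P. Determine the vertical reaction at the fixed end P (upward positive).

Release the roller at Q. Primary structure: cantilever fixed at P.
Downward deflection at the released point Q due to the loads:
  clockwise couple 86.75 at a = 1.5: M₀a(2L − a)/(2EI) = 488/EI
  point load 127 at a = 0.9: Pa²(3L − a)/(6EI) = 216/EI
  δ_0 = 704/EI
Flexibility coefficient — unit upward force at Q: δ_{QQ} = L³/(3EI) = 30.38/EI.
The prop prevents deflection at Q: R_Q = δ_0/δ_{QQ} = 704/30.38 = 23.18 kN.
Vertical equilibrium: R_P = ΣP − R_Q = 127 − 23.18 = 103.8 kN.

R_P = 103.8 kN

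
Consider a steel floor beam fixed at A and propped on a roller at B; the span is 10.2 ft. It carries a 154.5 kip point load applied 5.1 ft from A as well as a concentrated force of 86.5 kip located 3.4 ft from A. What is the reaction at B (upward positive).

R_B = 61.1 kip

Remove the prop at B; the released (primary) structure is a cantilever built in at A.
Primary-structure tip deflection at B by superposition:
  point load 154.5 at a = 5.1: Pa²(3L − a)/(6EI) = 17079/EI
  point load 86.5 at a = 3.4: Pa²(3L − a)/(6EI) = 4533/EI
  δ_0 = 21612/EI
Flexibility coefficient — unit upward force at B: δ_{BB} = L³/(3EI) = 353.7/EI.
Compatibility at B: δ_0 − R_B·δ_{BB} = 0, so R_B = 21612/353.7 = 61.1 kip.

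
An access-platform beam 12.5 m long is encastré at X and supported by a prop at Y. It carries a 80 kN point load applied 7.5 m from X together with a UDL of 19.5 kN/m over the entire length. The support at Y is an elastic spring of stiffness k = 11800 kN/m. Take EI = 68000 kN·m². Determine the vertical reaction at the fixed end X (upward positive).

Choose R_Y as the redundant. The primary structure is the cantilever fixed at X.
Primary-structure tip deflection at Y by superposition:
  point load 80 at a = 7.5: Pa²(3L − a)/(6EI) = 22500/EI
  UDL 19.5: wL⁴/(8EI) = 59509/EI
  δ_0 = 82009/EI
Tip deflection under a unit load at Y: L³/(3EI) = 651/EI.
With EI = 68000 kN·m²: δ_0 = 1.206 m and δ_{YY} = 0.009574 m/kN.
Compatibility — the spring shortens by R_Y/k under the reaction it provides: δ_0 − R_Y·δ_{YY} = R_Y/k. With 1/k = 0.000085 m/kN, R_Y = δ_0 / (δ_{YY} + 1/k) = 1.206 / (0.009574 + 0.000085) = 124.9 kN.
Vertical equilibrium: R_X = ΣP − R_Y = 323.8 − 124.9 = 198.9 kN.

R_X = 198.9 kN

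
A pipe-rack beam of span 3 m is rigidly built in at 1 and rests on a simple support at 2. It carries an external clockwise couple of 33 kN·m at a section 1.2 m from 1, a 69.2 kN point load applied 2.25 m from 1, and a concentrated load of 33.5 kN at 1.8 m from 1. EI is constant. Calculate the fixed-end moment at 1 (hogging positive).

Take the reaction at 2 as the redundant and release it; the primary structure is a cantilever fixed at 1.
Deflection at 2 on the released cantilever, summing each load's contribution:
  clockwise couple 33 at a = 1.2: M₀a(2L − a)/(2EI) = 95.04/EI
  point load 69.2 at a = 2.25: Pa²(3L − a)/(6EI) = 394.1/EI
  point load 33.5 at a = 1.8: Pa²(3L − a)/(6EI) = 130.2/EI
  δ_0 = 619.4/EI
Tip deflection under a unit load at 2: L³/(3EI) = 9/EI.
The prop prevents deflection at 2: R_2 = δ_0/δ_{22} = 619.4/9 = 68.82 kN.
Moment equilibrium about 1: M_1 = Σ(load moments about 1) − R_2·L = 249 − 68.82×3 = 42.53 kN·m.

M_1 = 42.53 kN·m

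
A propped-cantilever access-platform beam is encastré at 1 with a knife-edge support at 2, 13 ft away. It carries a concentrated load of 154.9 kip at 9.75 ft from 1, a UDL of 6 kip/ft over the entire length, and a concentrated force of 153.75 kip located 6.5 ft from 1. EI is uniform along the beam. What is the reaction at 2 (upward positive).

R_2 = 175.3 kip

Take the reaction at 2 as the redundant and release it; the primary structure is a cantilever fixed at 1.
Deflection at 2 on the released cantilever, summing each load's contribution:
  point load 154.9 at a = 9.75: Pa²(3L − a)/(6EI) = 71785/EI
  UDL 6: wL⁴/(8EI) = 21421/EI
  point load 153.75 at a = 6.5: Pa²(3L − a)/(6EI) = 35186/EI
  δ_0 = 128392/EI
Tip deflection under a unit load at 2: L³/(3EI) = 732.3/EI.
Compatibility at 2: δ_0 − R_2·δ_{22} = 0, so R_2 = 128392/732.3 = 175.3 kip.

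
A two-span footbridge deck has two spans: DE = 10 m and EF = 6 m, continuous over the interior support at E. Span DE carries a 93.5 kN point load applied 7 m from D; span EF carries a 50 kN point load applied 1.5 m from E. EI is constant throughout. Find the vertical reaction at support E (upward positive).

Release continuity at E by inserting a hinge; the redundant is the internal moment M_E. The primary structure is two simply-supported spans DE and EF.
Rotations at E on the released spans (each span's end-slope, ×1/EI):
  span DE: point load 93.5 at a = 7: Pab(L + a)/(6LEI) = 556.3/EI
  span EF: point load 50 at a = 1.5: Pab(L + b)/(6LEI) = 98.44/EI
  relative rotation θ_0 = (556.3 + 98.44)/EI = 654.8/EI
A unit hogging moment at E produces rotation L₁/(3EI) + L₂/(3EI) = 5.333/EI.
Compatibility: M_E·(L₁+L₂)/(3EI) = θ_0, giving M_E = 122.8 kN·m (hogging).
Span DE, ΣM about D with M_E applied at E: R_E^{DE}·10 = 654.5 + 122.8, so R_E^{DE} = 77.73 kN and R_D = 93.5 − 77.73 = 15.77 kN.
Span EF, ΣM about F: R_E^{EF}·6 = 225 + 122.8, so R_E^{EF} = 57.96 kN and R_F = 50 − 57.96 = -7.961 kN.
R_E = 77.73 + 57.96 = 135.7 kN.

R_E = 135.7 kN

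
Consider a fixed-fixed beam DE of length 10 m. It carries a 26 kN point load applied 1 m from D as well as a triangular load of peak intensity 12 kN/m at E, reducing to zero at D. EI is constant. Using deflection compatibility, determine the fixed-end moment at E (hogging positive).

Release both end moments; the primary structure is a simply-supported span DE with redundants M_D and M_E.
End rotations of the released simple span under the applied load (×1/EI):
  at D: point load 26 at a = 1: Pab(L + b)/(6LEI) = 74.1/EI
  at E: point load 26 at a = 1: Pab(L + a)/(6LEI) = 42.9/EI
  at D: triangular load, peak 12: 7w₀L³/(360EI) = 233.3/EI
  at E: triangular load, peak 12: w₀L³/(45EI) = 266.7/EI
  θ_D0 = 307.4/EI,  θ_E0 = 309.6/EI
Flexibility coefficients: a unit moment at one end gives L/(3EI) there and L/(6EI) at the far end, so f₁₁ = f₂₂ = 3.333/EI and f₁₂ = f₂₁ = 1.667/EI.
Compatibility — zero rotation at each built-in end:
  3.333 M_D + 1.667 M_E = 307.4
  1.667 M_D + 3.333 M_E = 309.6
Solving the pair gives M_D = 61.06 kN·m and M_E = 62.34 kN·m (hogging).

M_E = 62.34 kN·m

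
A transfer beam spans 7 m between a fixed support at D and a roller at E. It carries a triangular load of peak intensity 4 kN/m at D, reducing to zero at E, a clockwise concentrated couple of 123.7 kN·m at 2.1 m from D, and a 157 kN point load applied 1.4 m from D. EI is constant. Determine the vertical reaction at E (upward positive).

Choose R_E as the redundant. The primary structure is the cantilever fixed at D.
Downward deflection at the released point E due to the loads:
  triangular load, peak 4 at the fixed end: w₀L⁴/(30EI) = 320.1/EI
  clockwise couple 123.7 at a = 2.1: M₀a(2L − a)/(2EI) = 1546/EI
  point load 157 at a = 1.4: Pa²(3L − a)/(6EI) = 1005/EI
  δ_0 = 2871/EI
Tip deflection under a unit load at E: L³/(3EI) = 114.3/EI.
The prop prevents deflection at E: R_E = δ_0/δ_{EE} = 2871/114.3 = 25.11 kN.

R_E = 25.11 kN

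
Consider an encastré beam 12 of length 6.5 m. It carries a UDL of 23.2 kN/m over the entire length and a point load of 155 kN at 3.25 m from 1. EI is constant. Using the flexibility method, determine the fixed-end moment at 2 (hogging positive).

M_2 = 207.6 kN·m

Take the two fixed-end moments M_1, M_2 as redundants; the released structure is the simple span 12.
End rotations of the released simple span under the applied load (×1/EI):
  at 1: UDL 23.2: wL³/(24EI) = 265.5/EI
  at 2: UDL 23.2: wL³/(24EI) = 265.5/EI
  at 1: point load 155 at a = 3.25: Pab(L + b)/(6LEI) = 409.3/EI
  at 2: point load 155 at a = 3.25: Pab(L + a)/(6LEI) = 409.3/EI
  θ_10 = 674.8/EI,  θ_20 = 674.8/EI
Flexibility coefficients: a unit moment at one end gives L/(3EI) there and L/(6EI) at the far end, so f₁₁ = f₂₂ = 2.167/EI and f₁₂ = f₂₁ = 1.083/EI.
Compatibility — zero rotation at each built-in end:
  2.167 M_1 + 1.083 M_2 = 674.8
  1.083 M_1 + 2.167 M_2 = 674.8
Solving the pair gives M_1 = 207.6 kN·m and M_2 = 207.6 kN·m (hogging).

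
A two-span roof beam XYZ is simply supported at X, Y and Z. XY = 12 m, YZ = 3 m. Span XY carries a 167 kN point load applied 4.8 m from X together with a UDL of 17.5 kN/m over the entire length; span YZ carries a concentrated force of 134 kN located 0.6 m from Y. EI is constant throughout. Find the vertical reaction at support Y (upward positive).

Take M_Y as the redundant. Released structure: two simple spans XY and YZ with a hinge at Y.
Discontinuity in slope at Y on the released structure — sum the simple-span end rotations:
  span XY: point load 167 at a = 4.8: Pab(L + a)/(6LEI) = 1347/EI
  span XY: UDL 17.5: wL³/(24EI) = 1260/EI
  span YZ: point load 134 at a = 0.6: Pab(L + b)/(6LEI) = 57.89/EI
  relative rotation θ_0 = (2607 + 57.89)/EI = 2665/EI
A unit hogging moment at Y produces rotation L₁/(3EI) + L₂/(3EI) = 5/EI.
Compatibility: M_Y·(L₁+L₂)/(3EI) = θ_0, giving M_Y = 532.9 kN·m (hogging).
Span XY, ΣM about X with M_Y applied at Y: R_Y^{XY}·12 = 2062 + 532.9, so R_Y^{XY} = 216.2 kN and R_X = 377 − 216.2 = 160.8 kN.
Span YZ, ΣM about Z: R_Y^{YZ}·3 = 321.6 + 532.9, so R_Y^{YZ} = 284.8 kN and R_Z = 134 − 284.8 = -150.8 kN.
R_Y = 216.2 + 284.8 = 501 kN.

R_Y = 501 kN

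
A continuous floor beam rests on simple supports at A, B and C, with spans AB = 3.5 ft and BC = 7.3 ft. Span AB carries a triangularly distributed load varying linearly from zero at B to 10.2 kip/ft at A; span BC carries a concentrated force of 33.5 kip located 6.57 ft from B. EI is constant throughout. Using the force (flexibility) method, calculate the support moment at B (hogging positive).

M_B = 10.54 kip·ft

Release continuity at B by inserting a hinge; the redundant is the internal moment M_B. The primary structure is two simply-supported spans AB and BC.
Discontinuity in slope at B on the released structure — sum the simple-span end rotations:
  span AB: triangular load, peak 10.2: 7w₀L³/(360EI) = 8.504/EI
  span BC: point load 33.5 at a = 6.57: Pab(L + b)/(6LEI) = 29.46/EI
  relative rotation θ_0 = (8.504 + 29.46)/EI = 37.96/EI
A unit hogging moment at B produces rotation L₁/(3EI) + L₂/(3EI) = 3.6/EI.
Slope continuity at B: θ_0 = M_B·3.6/EI, so M_B = 37.96/3.6 = 10.54 kip·ft (hogging).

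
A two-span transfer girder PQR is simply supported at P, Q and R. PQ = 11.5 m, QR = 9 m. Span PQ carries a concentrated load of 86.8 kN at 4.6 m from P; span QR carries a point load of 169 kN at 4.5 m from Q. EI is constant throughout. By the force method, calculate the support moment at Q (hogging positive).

M_Q = 219.3 kN·m

Insert a hinge at Q; M_Q is the redundant, and each span becomes simply supported.
Rotations at Q on the released spans (each span's end-slope, ×1/EI):
  span PQ: point load 86.8 at a = 4.6: Pab(L + a)/(6LEI) = 642.8/EI
  span QR: point load 169 at a = 4.5: Pab(L + b)/(6LEI) = 855.6/EI
  relative rotation θ_0 = (642.8 + 855.6)/EI = 1498/EI
A unit hogging moment at Q produces rotation L₁/(3EI) + L₂/(3EI) = 6.833/EI.
Slope continuity at Q: θ_0 = M_Q·6.833/EI, so M_Q = 1498/6.833 = 219.3 kN·m (hogging).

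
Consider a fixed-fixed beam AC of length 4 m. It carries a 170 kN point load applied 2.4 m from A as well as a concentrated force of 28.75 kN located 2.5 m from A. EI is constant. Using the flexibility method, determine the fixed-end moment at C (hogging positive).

M_C = 114.8 kN·m

Take the two fixed-end moments M_A, M_C as redundants; the released structure is the simple span AC.
On the primary (simply-supported) span, the end slopes from the loading are:
  at A: point load 170 at a = 2.4: Pab(L + b)/(6LEI) = 152.3/EI
  at C: point load 170 at a = 2.4: Pab(L + a)/(6LEI) = 174.1/EI
  at A: point load 28.75 at a = 2.5: Pab(L + b)/(6LEI) = 24.71/EI
  at C: point load 28.75 at a = 2.5: Pab(L + a)/(6LEI) = 29.2/EI
  θ_A0 = 177/EI,  θ_C0 = 203.3/EI
Flexibility coefficients: a unit moment at one end gives L/(3EI) there and L/(6EI) at the far end, so f₁₁ = f₂₂ = 1.333/EI and f₁₂ = f₂₁ = 0.6667/EI.
Compatibility — zero rotation at each built-in end:
  1.333 M_A + 0.6667 M_C = 177
  0.6667 M_A + 1.333 M_C = 203.3
Solving the pair gives M_A = 75.39 kN·m and M_C = 114.8 kN·m (hogging).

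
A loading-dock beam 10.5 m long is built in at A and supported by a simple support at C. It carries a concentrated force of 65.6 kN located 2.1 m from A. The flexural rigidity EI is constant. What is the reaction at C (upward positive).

R_C = 3.674 kN

Release the roller at C. Primary structure: cantilever fixed at A.
Downward deflection at the released point C due to the loads:
  point load 65.6 at a = 2.1: Pa²(3L − a)/(6EI) = 1418/EI
Flexibility coefficient — unit upward force at C: δ_{CC} = L³/(3EI) = 385.9/EI.
The prop prevents deflection at C: R_C = δ_0/δ_{CC} = 1418/385.9 = 3.674 kN.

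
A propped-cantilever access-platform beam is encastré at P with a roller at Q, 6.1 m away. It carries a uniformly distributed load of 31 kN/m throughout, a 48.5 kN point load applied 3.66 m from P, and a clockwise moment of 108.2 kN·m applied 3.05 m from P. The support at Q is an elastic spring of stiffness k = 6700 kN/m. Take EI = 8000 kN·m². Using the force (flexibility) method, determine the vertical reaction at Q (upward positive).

R_Q = 110.1 kN

Release the roller at Q. Primary structure: cantilever fixed at P.
Free-end deflection of the primary structure under the applied loading (downward +):
  UDL 31: wL⁴/(8EI) = 5365/EI
  point load 48.5 at a = 3.66: Pa²(3L − a)/(6EI) = 1585/EI
  clockwise couple 108.2 at a = 3.05: M₀a(2L − a)/(2EI) = 1510/EI
  δ_0 = 8460/EI
Tip deflection under a unit load at Q: L³/(3EI) = 75.66/EI.
With EI = 8000 kN·m²: δ_0 = 1.0575 m and δ_{QQ} = 0.009458 m/kN.
Compatibility — the spring shortens by R_Q/k under the reaction it provides: δ_0 − R_Q·δ_{QQ} = R_Q/k. With 1/k = 0.000149 m/kN, R_Q = δ_0 / (δ_{QQ} + 1/k) = 1.0575 / (0.009458 + 0.000149) = 110.1 kN.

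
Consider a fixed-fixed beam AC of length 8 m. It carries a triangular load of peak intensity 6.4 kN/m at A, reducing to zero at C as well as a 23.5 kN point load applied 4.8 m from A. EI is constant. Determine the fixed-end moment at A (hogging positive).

M_A = 38.53 kN·m

Release both end moments; the primary structure is a simply-supported span AC with redundants M_A and M_C.
On the primary (simply-supported) span, the end slopes from the loading are:
  at A: triangular load, peak 6.4: w₀L³/(45EI) = 72.82/EI
  at C: triangular load, peak 6.4: 7w₀L³/(360EI) = 63.72/EI
  at A: point load 23.5 at a = 4.8: Pab(L + b)/(6LEI) = 84.22/EI
  at C: point load 23.5 at a = 4.8: Pab(L + a)/(6LEI) = 96.26/EI
  θ_A0 = 157/EI,  θ_C0 = 160/EI
Flexibility coefficients: a unit moment at one end gives L/(3EI) there and L/(6EI) at the far end, so f₁₁ = f₂₂ = 2.667/EI and f₁₂ = f₂₁ = 1.333/EI.
Compatibility — zero rotation at each built-in end:
  2.667 M_A + 1.333 M_C = 157
  1.333 M_A + 2.667 M_C = 160
Solving the pair gives M_A = 38.53 kN·m and M_C = 40.73 kN·m (hogging).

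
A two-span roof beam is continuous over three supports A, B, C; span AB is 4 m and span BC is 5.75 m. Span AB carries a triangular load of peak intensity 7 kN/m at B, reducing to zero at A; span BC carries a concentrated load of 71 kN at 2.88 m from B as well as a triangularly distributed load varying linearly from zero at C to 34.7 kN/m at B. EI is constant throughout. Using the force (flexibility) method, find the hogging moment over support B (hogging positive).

M_B = 93.29 kN·m

Release continuity at B by inserting a hinge; the redundant is the internal moment M_B. The primary structure is two simply-supported spans AB and BC.
End slopes at the hinge B, treating each span as simply supported:
  span AB: triangular load, peak 7: w₀L³/(45EI) = 9.956/EI
  span BC: point load 71 at a = 2.88: Pab(L + b)/(6LEI) = 146.6/EI
  span BC: triangular load, peak 34.7: w₀L³/(45EI) = 146.6/EI
  relative rotation θ_0 = (9.956 + 293.2)/EI = 303.2/EI
A unit hogging moment at B produces rotation L₁/(3EI) + L₂/(3EI) = 3.25/EI.
Slope continuity at B: θ_0 = M_B·3.25/EI, so M_B = 303.2/3.25 = 93.29 kN·m (hogging).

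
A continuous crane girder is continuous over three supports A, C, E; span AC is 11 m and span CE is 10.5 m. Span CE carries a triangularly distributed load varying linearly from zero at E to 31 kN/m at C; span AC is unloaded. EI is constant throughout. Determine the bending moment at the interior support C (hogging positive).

Release continuity at C by inserting a hinge; the redundant is the internal moment M_C. The primary structure is two simply-supported spans AC and CE.
End slopes at the hinge C, treating each span as simply supported:
  span CE: triangular load, peak 31: w₀L³/(45EI) = 797.5/EI
  relative rotation θ_0 = (0 + 797.5)/EI = 797.5/EI
A unit hogging moment at C produces rotation L₁/(3EI) + L₂/(3EI) = 7.167/EI.
Slope continuity at C: θ_0 = M_C·7.167/EI, so M_C = 797.5/7.167 = 111.3 kN·m (hogging).

M_C = 111.3 kN·m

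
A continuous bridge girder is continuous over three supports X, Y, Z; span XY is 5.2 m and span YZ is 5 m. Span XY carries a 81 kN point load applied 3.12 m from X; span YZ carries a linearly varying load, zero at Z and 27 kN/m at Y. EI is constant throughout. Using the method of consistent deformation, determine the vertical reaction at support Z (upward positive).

Insert a hinge at Y; M_Y is the redundant, and each span becomes simply supported.
End slopes at the hinge Y, treating each span as simply supported:
  span XY: point load 81 at a = 3.12: Pab(L + a)/(6LEI) = 140.2/EI
  span YZ: triangular load, peak 27: w₀L³/(45EI) = 75/EI
  relative rotation θ_0 = (140.2 + 75)/EI = 215.2/EI
A unit hogging moment at Y produces rotation L₁/(3EI) + L₂/(3EI) = 3.4/EI.
Compatibility: M_Y·(L₁+L₂)/(3EI) = θ_0, giving M_Y = 63.29 kN·m (hogging).
Span YZ, ΣM about Z: R_Y^{YZ}·5 = 225 + 63.29, so R_Y^{YZ} = 57.66 kN and R_Z = 67.5 − 57.66 = 9.843 kN.

R_Z = 9.843 kN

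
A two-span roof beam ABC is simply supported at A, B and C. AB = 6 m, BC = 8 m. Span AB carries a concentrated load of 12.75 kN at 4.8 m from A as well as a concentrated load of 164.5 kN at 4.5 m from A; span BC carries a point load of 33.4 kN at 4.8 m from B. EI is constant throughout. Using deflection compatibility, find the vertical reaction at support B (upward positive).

R_B = 176 kN

Insert a hinge at B; M_B is the redundant, and each span becomes simply supported.
Discontinuity in slope at B on the released structure — sum the simple-span end rotations:
  span AB: point load 12.75 at a = 4.8: Pab(L + a)/(6LEI) = 22.03/EI
  span AB: point load 164.5 at a = 4.5: Pab(L + a)/(6LEI) = 323.9/EI
  span BC: point load 33.4 at a = 4.8: Pab(L + b)/(6LEI) = 119.7/EI
  relative rotation θ_0 = (345.9 + 119.7)/EI = 465.6/EI
A unit hogging moment at B produces rotation L₁/(3EI) + L₂/(3EI) = 4.667/EI.
Slope continuity at B: θ_0 = M_B·4.667/EI, so M_B = 465.6/4.667 = 99.77 kN·m (hogging).
Span AB, ΣM about A with M_B applied at B: R_B^{AB}·6 = 801.5 + 99.77, so R_B^{AB} = 150.2 kN and R_A = 177.2 − 150.2 = 27.05 kN.
Span BC, ΣM about C: R_B^{BC}·8 = 106.9 + 99.77, so R_B^{BC} = 25.83 kN and R_C = 33.4 − 25.83 = 7.569 kN.
R_B = 150.2 + 25.83 = 176 kN.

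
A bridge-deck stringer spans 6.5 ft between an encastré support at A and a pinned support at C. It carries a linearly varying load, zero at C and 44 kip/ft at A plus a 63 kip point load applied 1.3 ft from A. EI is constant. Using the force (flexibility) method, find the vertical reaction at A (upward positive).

R_A = 173.9 kip

Release the roller at C. Primary structure: cantilever fixed at A.
Deflection at C on the released cantilever, summing each load's contribution:
  triangular load, peak 44 at the fixed end: w₀L⁴/(30EI) = 2618/EI
  point load 63 at a = 1.3: Pa²(3L − a)/(6EI) = 323/EI
  δ_0 = 2941/EI
Flexibility coefficient — unit upward force at C: δ_{CC} = L³/(3EI) = 91.54/EI.
Compatibility at C: δ_0 − R_C·δ_{CC} = 0, so R_C = 2941/91.54 = 32.13 kip.
Vertical equilibrium: R_A = ΣP − R_C = 206 − 32.13 = 173.9 kip.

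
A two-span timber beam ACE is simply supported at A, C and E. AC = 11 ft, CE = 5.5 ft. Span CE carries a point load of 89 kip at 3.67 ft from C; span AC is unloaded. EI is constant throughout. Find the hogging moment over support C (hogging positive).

M_C = 24.14 kip·ft

Take M_C as the redundant. Released structure: two simple spans AC and CE with a hinge at C.
Rotations at C on the released spans (each span's end-slope, ×1/EI):
  span CE: point load 89 at a = 3.67: Pab(L + b)/(6LEI) = 132.8/EI
  relative rotation θ_0 = (0 + 132.8)/EI = 132.8/EI
A unit hogging moment at C produces rotation L₁/(3EI) + L₂/(3EI) = 5.5/EI.
Slope continuity at C: θ_0 = M_C·5.5/EI, so M_C = 132.8/5.5 = 24.14 kip·ft (hogging).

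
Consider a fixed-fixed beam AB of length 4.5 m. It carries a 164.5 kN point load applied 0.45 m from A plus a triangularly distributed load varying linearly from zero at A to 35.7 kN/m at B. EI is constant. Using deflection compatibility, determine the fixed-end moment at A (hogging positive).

Release both end moments; the primary structure is a simply-supported span AB with redundants M_A and M_B.
On the primary (simply-supported) span, the end slopes from the loading are:
  at A: point load 164.5 at a = 0.45: Pab(L + b)/(6LEI) = 94.94/EI
  at B: point load 164.5 at a = 0.45: Pab(L + a)/(6LEI) = 54.96/EI
  at A: triangular load, peak 35.7: 7w₀L³/(360EI) = 63.26/EI
  at B: triangular load, peak 35.7: w₀L³/(45EI) = 72.29/EI
  θ_A0 = 158.2/EI,  θ_B0 = 127.3/EI
Flexibility coefficients: a unit moment at one end gives L/(3EI) there and L/(6EI) at the far end, so f₁₁ = f₂₂ = 1.5/EI and f₁₂ = f₂₁ = 0.75/EI.
Compatibility — zero rotation at each built-in end:
  1.5 M_A + 0.75 M_B = 158.2
  0.75 M_A + 1.5 M_B = 127.3
Solving the pair gives M_A = 84.06 kN·m and M_B = 42.81 kN·m (hogging).

M_A = 84.06 kN·m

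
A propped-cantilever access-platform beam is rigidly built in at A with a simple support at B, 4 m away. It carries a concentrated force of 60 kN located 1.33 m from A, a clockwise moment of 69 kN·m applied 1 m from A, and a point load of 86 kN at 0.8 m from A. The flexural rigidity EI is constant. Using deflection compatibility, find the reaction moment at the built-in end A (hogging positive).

Choose R_B as the redundant. The primary structure is the cantilever fixed at A.
Downward deflection at the released point B due to the loads:
  point load 60 at a = 1.33: Pa²(3L − a)/(6EI) = 188.7/EI
  clockwise couple 69 at a = 1: M₀a(2L − a)/(2EI) = 241.5/EI
  point load 86 at a = 0.8: Pa²(3L − a)/(6EI) = 102.7/EI
  δ_0 = 533/EI
Tip deflection under a unit load at B: L³/(3EI) = 21.33/EI.
The prop prevents deflection at B: R_B = δ_0/δ_{BB} = 533/21.33 = 24.98 kN.
Moment equilibrium about A: M_A = Σ(load moments about A) − R_B·L = 217.6 − 24.98×4 = 117.7 kN·m.

M_A = 117.7 kN·m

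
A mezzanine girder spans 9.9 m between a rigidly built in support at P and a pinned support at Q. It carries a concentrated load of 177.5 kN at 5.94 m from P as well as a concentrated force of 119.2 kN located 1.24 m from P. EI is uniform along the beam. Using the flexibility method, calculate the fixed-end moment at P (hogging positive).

Remove the prop at Q; the released (primary) structure is a cantilever built in at P.
Deflection at Q on the released cantilever, summing each load's contribution:
  point load 177.5 at a = 5.94: Pa²(3L − a)/(6EI) = 24801/EI
  point load 119.2 at a = 1.24: Pa²(3L − a)/(6EI) = 869.4/EI
  δ_0 = 25670/EI
Flexibility coefficient — unit upward force at Q: δ_{QQ} = L³/(3EI) = 323.4/EI.
Compatibility at Q: δ_0 − R_Q·δ_{QQ} = 0, so R_Q = 25670/323.4 = 79.37 kN.
Moment equilibrium about P: M_P = Σ(load moments about P) − R_Q·L = 1202 − 79.37×9.9 = 416.4 kN·m.

M_P = 416.4 kN·m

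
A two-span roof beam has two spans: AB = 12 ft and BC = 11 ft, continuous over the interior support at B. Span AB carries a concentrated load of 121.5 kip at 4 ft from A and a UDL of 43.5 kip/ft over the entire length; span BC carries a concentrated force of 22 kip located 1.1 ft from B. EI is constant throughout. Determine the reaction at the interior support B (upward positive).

Release continuity at B by inserting a hinge; the redundant is the internal moment M_B. The primary structure is two simply-supported spans AB and BC.
Discontinuity in slope at B on the released structure — sum the simple-span end rotations:
  span AB: point load 121.5 at a = 4: Pab(L + a)/(6LEI) = 864/EI
  span AB: UDL 43.5: wL³/(24EI) = 3132/EI
  span BC: point load 22 at a = 1.1: Pab(L + b)/(6LEI) = 75.87/EI
  relative rotation θ_0 = (3996 + 75.87)/EI = 4072/EI
A unit hogging moment at B produces rotation L₁/(3EI) + L₂/(3EI) = 7.667/EI.
Compatibility: M_B·(L₁+L₂)/(3EI) = θ_0, giving M_B = 531.1 kip·ft (hogging).
Span AB, ΣM about A with M_B applied at B: R_B^{AB}·12 = 3618 + 531.1, so R_B^{AB} = 345.8 kip and R_A = 643.5 − 345.8 = 297.7 kip.
Span BC, ΣM about C: R_B^{BC}·11 = 217.8 + 531.1, so R_B^{BC} = 68.08 kip and R_C = 22 − 68.08 = -46.08 kip.
R_B = 345.8 + 68.08 = 413.8 kip.

R_B = 413.8 kip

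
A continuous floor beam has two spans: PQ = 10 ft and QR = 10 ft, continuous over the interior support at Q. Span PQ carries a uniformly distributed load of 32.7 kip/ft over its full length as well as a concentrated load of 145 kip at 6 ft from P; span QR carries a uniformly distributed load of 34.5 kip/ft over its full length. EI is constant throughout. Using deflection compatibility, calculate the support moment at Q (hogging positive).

Take M_Q as the redundant. Released structure: two simple spans PQ and QR with a hinge at Q.
End slopes at the hinge Q, treating each span as simply supported:
  span PQ: UDL 32.7: wL³/(24EI) = 1362/EI
  span PQ: point load 145 at a = 6: Pab(L + a)/(6LEI) = 928/EI
  span QR: UDL 34.5: wL³/(24EI) = 1438/EI
  relative rotation θ_0 = (2290 + 1438)/EI = 3728/EI
A unit hogging moment at Q produces rotation L₁/(3EI) + L₂/(3EI) = 6.667/EI.
Slope continuity at Q: θ_0 = M_Q·6.667/EI, so M_Q = 3728/6.667 = 559.2 kip·ft (hogging).

M_Q = 559.2 kip·ft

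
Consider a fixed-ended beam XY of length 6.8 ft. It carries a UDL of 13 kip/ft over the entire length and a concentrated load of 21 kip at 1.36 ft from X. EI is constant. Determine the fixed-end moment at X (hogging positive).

M_X = 68.37 kip·ft

Take the two fixed-end moments M_X, M_Y as redundants; the released structure is the simple span XY.
Simple-span end rotations at X and Y under the given loads:
  at X: UDL 13: wL³/(24EI) = 170.3/EI
  at Y: UDL 13: wL³/(24EI) = 170.3/EI
  at X: point load 21 at a = 1.36: Pab(L + b)/(6LEI) = 46.61/EI
  at Y: point load 21 at a = 1.36: Pab(L + a)/(6LEI) = 31.07/EI
  θ_X0 = 216.9/EI,  θ_Y0 = 201.4/EI
Flexibility coefficients: a unit moment at one end gives L/(3EI) there and L/(6EI) at the far end, so f₁₁ = f₂₂ = 2.267/EI and f₁₂ = f₂₁ = 1.133/EI.
Compatibility — zero rotation at each built-in end:
  2.267 M_X + 1.133 M_Y = 216.9
  1.133 M_X + 2.267 M_Y = 201.4
Solving the pair gives M_X = 68.37 kip·ft and M_Y = 54.66 kip·ft (hogging).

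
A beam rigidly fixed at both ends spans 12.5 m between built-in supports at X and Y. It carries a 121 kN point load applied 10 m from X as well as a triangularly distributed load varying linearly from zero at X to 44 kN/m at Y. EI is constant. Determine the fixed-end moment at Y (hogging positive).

M_Y = 537.4 kN·m

Release both end moments; the primary structure is a simply-supported span XY with redundants M_X and M_Y.
Simple-span end rotations at X and Y under the given loads:
  at X: point load 121 at a = 10: Pab(L + b)/(6LEI) = 605/EI
  at Y: point load 121 at a = 10: Pab(L + a)/(6LEI) = 907.5/EI
  at X: triangular load, peak 44: 7w₀L³/(360EI) = 1671/EI
  at Y: triangular load, peak 44: w₀L³/(45EI) = 1910/EI
  θ_X0 = 2276/EI,  θ_Y0 = 2817/EI
Flexibility coefficients: a unit moment at one end gives L/(3EI) there and L/(6EI) at the far end, so f₁₁ = f₂₂ = 4.167/EI and f₁₂ = f₂₁ = 2.083/EI.
Compatibility — zero rotation at each built-in end:
  4.167 M_X + 2.083 M_Y = 2276
  2.083 M_X + 4.167 M_Y = 2817
Solving the pair gives M_X = 277.6 kN·m and M_Y = 537.4 kN·m (hogging).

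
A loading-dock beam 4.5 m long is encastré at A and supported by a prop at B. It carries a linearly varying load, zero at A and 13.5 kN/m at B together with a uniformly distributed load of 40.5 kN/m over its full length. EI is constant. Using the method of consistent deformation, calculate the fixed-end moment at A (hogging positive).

Remove the prop at B; the released (primary) structure is a cantilever built in at A.
Primary-structure tip deflection at B by superposition:
  triangular load, peak 13.5 at the free end: 11w₀L⁴/(120EI) = 507.5/EI
  UDL 40.5: wL⁴/(8EI) = 2076/EI
  δ_0 = 2583/EI
Tip deflection under a unit load at B: L³/(3EI) = 30.38/EI.
Compatibility at B: δ_0 − R_B·δ_{BB} = 0, so R_B = 2583/30.38 = 85.05 kN.
Moment equilibrium about A: M_A = Σ(load moments about A) − R_B·L = 501.2 − 85.05×4.5 = 118.5 kN·m.

M_A = 118.5 kN·m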